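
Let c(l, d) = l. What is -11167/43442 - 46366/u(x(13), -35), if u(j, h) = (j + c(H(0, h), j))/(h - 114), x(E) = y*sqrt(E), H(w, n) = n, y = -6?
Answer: -10504227144399/32885594 + 41451204*sqrt(13)/757 ≈ -1.2199e+5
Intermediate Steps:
x(E) = -6*sqrt(E)
u(j, h) = (h + j)/(-114 + h) (u(j, h) = (j + h)/(h - 114) = (h + j)/(-114 + h))
-11167/43442 - 46366/u(x(13), -35) = -11167/43442 - 46366*(-114 - 35)/(-35 - 6*sqrt(13)) = -11167*1/43442 - 46366*(-149/(-35 - 6*sqrt(13))) = -11167/43442 - 46366*(-149/(-35 - 6*sqrt(13))) = -11167/43442 - 46366/(35/149 + 6*sqrt(13)/149)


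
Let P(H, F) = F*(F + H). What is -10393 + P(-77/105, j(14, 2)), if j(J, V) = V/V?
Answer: -155891/15 ≈ -10393.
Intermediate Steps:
j(J, V) = 1
-10393 + P(-77/105, j(14, 2)) = -10393 + 1*(1 - 77/105) = -10393 + 1*(1 - 77*1/105) = -10393 + 1*(1 - 11/15) = -10393 + 1*(4/15) = -10393 + 4/15 = -155891/15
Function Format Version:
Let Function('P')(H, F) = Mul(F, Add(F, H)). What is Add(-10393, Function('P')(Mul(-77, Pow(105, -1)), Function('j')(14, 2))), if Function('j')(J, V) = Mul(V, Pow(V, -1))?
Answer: Rational(-155891, 15) ≈ -10393.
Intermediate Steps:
Function('j')(J, V) = 1
Add(-10393, Function('P')(Mul(-77, Pow(105, -1)), Function('j')(14, 2))) = Add(-10393, Mul(1, Add(1, Mul(-77, Pow(105, -1))))) = Add(-10393, Mul(1, Add(1, Mul(-77, Rational(1, 105))))) = Add(-10393, Mul(1, Add(1, Rational(-11, 15)))) = Add(-10393, Mul(1, Rational(4, 15))) = Add(-10393, Rational(4, 15)) = Rational(-155891, 15)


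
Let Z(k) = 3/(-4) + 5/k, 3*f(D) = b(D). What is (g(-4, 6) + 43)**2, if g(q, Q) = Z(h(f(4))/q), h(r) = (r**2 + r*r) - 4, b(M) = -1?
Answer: 10452289/4624 ≈ 2260.4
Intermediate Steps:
f(D) = -1/3 (f(D) = (1/3)*(-1) = -1/3)
h(r) = -4 + 2*r**2 (h(r) = (r**2 + r**2) - 4 = 2*r**2 - 4 = -4 + 2*r**2)
Z(k) = -3/4 + 5/k (Z(k) = 3*(-1/4) + 5/k = -3/4 + 5/k)
g(q, Q) = -3/4 - 45*q/34 (g(q, Q) = -3/4 + 5/(((-4 + 2*(-1/3)**2)/q)) = -3/4 + 5/(((-4 + 2*(1/9))/q)) = -3/4 + 5/(((-4 + 2/9)/q)) = -3/4 + 5/((-34/(9*q))) = -3/4 + 5*(-9*q/34) = -3/4 - 45*q/34)
(g(-4, 6) + 43)**2 = ((-3/4 - 45/34*(-4)) + 43)**2 = ((-3/4 + 90/17) + 43)**2 = (309/68 + 43)**2 = (3233/68)**2 = 10452289/4624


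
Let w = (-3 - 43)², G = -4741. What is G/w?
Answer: -4741/2116 ≈ -2.2405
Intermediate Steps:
w = 2116 (w = (-46)² = 2116)
G/w = -4741/2116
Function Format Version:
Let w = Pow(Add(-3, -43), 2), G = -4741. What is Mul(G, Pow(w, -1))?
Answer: Rational(-4741, 2116) ≈ -2.2405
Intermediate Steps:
w = 2116 (w = Pow(-46, 2) = 2116)
Mul(G, Pow(w, -1)) = Mul(-4741, Pow(2116, -1)) = Mul(-4741, Rational(1, 2116)) = Rational(-4741, 2116)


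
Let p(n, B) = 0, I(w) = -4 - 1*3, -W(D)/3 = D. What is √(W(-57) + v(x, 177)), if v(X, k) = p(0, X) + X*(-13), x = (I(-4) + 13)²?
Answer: 3*I*√33 ≈ 17.234*I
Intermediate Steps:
W(D) = -3*D
I(w) = -7 (I(w) = -4 - 3 = -7)
x = 36 (x = (-7 + 13)² = 6² = 36)
v(X, k) = -13*X (v(X, k) = 0 + X*(-13) = 0 - 13*X = -13*X)
√(W(-57) + v(x, 177)) = √(-3*(-57) - 13*36) = √(171 - 468) = √(-297) = 3*I*√33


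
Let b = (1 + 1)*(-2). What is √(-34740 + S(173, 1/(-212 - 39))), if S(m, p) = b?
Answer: 2*I*√8686 ≈ 186.4*I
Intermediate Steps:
b = -4 (b = 2*(-2) = -4)
S(m, p) = -4
√(-34740 + S(173, 1/(-212 - 39))) = √(-34740 - 4) = √(-34744) = 2*I*√8686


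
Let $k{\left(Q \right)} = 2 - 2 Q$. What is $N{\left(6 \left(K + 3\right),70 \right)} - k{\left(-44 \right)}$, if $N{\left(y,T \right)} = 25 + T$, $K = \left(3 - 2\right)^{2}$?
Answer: $5$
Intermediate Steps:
$K = 1$ ($K = 1^{2} = 1$)
$N{\left(6 \left(K + 3\right),70 \right)} - k{\left(-44 \right)} = \left(25 + 70\right) - \left(2 - -88\right) = 95 - \left(2 + 88\right) = 95 - 90 = 5$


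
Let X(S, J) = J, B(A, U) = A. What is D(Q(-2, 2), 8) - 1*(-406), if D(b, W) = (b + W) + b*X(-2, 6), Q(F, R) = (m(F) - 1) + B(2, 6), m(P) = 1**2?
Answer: 428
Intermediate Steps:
m(P) = 1
Q(F, R) = 2 (Q(F, R) = (1 - 1) + 2 = 0 + 2 = 2)
D(b, W) = W + 7*b (D(b, W) = (b + W) + b*6 = (W + b) + 6*b = W + 7*b)
D(Q(-2, 2), 8) - 1*(-406) = (8 + 7*2) - 1*(-406) = (8 + 14) + 406 = 22 + 406 = 428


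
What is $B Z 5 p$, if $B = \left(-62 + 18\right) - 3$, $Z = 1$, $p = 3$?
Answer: $-705$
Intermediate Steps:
$B = -47$ ($B = -44 - 3 = -47$)
$B Z 5 p = - 47 \cdot 1 \cdot 5 \cdot 3 = - 47 \cdot 5 \cdot 3 = \left(-47\right) 15 = -705$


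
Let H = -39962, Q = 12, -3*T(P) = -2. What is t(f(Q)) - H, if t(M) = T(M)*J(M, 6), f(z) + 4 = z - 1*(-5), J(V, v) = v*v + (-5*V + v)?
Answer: 119840/3 ≈ 39947.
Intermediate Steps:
T(P) = ⅔ (T(P) = -⅓*(-2) = ⅔)
J(V, v) = v + v² - 5*V (J(V, v) = v² + (v - 5*V) = v + v² - 5*V)
f(z) = 1 + z (f(z) = -4 + (z - 1*(-5)) = -4 + (z + 5) = -4 + (5 + z) = 1 + z)
t(M) = 28 - 10*M/3 (t(M) = 2*(6 + 6² - 5*M)/3 = 2*(6 + 36 - 5*M)/3 = 2*(42 - 5*M)/3 = 28 - 10*M/3)
t(f(Q)) - H = (28 - 10*(1 + 12)/3) - 1*(-39962) = (28 - 10/3*13) + 39962 = (28 - 130/3) + 39962 = -46/3 + 39962 = 119840/3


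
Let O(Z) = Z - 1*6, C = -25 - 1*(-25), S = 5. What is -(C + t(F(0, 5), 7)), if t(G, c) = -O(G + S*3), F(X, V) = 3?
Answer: 12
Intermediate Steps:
C = 0 (C = -25 + 25 = 0)
O(Z) = -6 + Z (O(Z) = Z - 6 = -6 + Z)
t(G, c) = -9 - G (t(G, c) = -(-6 + (G + 5*3)) = -(-6 + (G + 15)) = -(-6 + (15 + G)) = -(9 + G) = -9 - G)
-(C + t(F(0, 5), 7)) = -(0 + (-9 - 1*3)) = -(0 + (-9 - 3)) = -(0 - 12) = -1*(-12) = 12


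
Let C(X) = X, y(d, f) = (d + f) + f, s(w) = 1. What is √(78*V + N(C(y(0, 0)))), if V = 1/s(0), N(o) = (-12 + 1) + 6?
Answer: √73 ≈ 8.5440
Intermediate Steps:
y(d, f) = d + 2*f
N(o) = -5 (N(o) = -11 + 6 = -5)
V = 1 (V = 1/1 = 1)
√(78*V + N(C(y(0, 0)))) = √(78*1 - 5) = √(78 - 5) = √73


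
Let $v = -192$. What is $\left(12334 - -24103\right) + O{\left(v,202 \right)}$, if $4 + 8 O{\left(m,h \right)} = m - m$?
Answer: $\frac{72873}{2} \approx 36437.0$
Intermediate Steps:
$O{\left(m,h \right)} = - \frac{1}{2}$ ($O{\left(m,h \right)} = - \frac{1}{2} + \frac{m - m}{8} = - \frac{1}{2} + \frac{1}{8} \cdot 0 = - \frac{1}{2} + 0 = - \frac{1}{2}$)
$\left(12334 - -24103\right) + O{\left(v,202 \right)} = \left(12334 - -24103\right) - \frac{1}{2} = \left(12334 + 24103\right) - \frac{1}{2} = 36437 - \frac{1}{2} = \frac{72873}{2}$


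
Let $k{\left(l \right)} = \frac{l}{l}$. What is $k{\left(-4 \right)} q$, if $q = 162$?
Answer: $162$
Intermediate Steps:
$k{\left(l \right)} = 1$
$k{\left(-4 \right)} q = 1 \cdot 162 = 162$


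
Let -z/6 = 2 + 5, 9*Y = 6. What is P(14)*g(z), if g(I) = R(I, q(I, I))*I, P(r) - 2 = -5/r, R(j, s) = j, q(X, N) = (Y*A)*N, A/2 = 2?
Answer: 2898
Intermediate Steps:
A = 4 (A = 2*2 = 4)
Y = ⅔ (Y = (⅑)*6 = ⅔ ≈ 0.66667)
q(X, N) = 8*N/3 (q(X, N) = ((⅔)*4)*N = 8*N/3)
P(r) = 2 - 5/r
z = -42 (z = -6*(2 + 5) = -6*7 = -42)
g(I) = I² (g(I) = I*I = I²)
P(14)*g(z) = (2 - 5/14)*(-42)² = (2 - 5*1/14)*1764 = (2 - 5/14)*1764 = (23/14)*1764 = 2898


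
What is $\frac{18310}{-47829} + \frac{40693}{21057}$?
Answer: $\frac{520250609}{335711751} \approx 1.5497$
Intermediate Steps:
$\frac{18310}{-47829} + \frac{40693}{21057} = 18310 \left(- \frac{1}{47829}\right) + 40693 \cdot \frac{1}{21057} = - \frac{18310}{47829} + \frac{40693}{21057} = \frac{520250609}{335711751}$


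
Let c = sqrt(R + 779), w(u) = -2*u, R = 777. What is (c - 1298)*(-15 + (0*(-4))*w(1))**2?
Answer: -292050 + 450*sqrt(389) ≈ -2.8317e+5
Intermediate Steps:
c = 2*sqrt(389) (c = sqrt(777 + 779) = sqrt(1556) = 2*sqrt(389) ≈ 39.446)
(c - 1298)*(-15 + (0*(-4))*w(1))**2 = (2*sqrt(389) - 1298)*(-15 + (0*(-4))*(-2*1))**2 = (-1298 + 2*sqrt(389))*(-15 + 0*(-2))**2 = (-1298 + 2*sqrt(389))*(-15 + 0)**2 = (-1298 + 2*sqrt(389))*(-15)**2 = (-1298 + 2*sqrt(389))*225 = -292050 + 450*sqrt(389)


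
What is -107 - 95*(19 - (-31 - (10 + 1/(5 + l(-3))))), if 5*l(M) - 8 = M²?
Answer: -244369/42 ≈ -5818.3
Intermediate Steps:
l(M) = 8/5 + M²/5
-107 - 95*(19 - (-31 - (10 + 1/(5 + l(-3))))) = -107 - 95*(19 - (-31 - (10 + 1/(5 + (8/5 + (⅕)*(-3)²))))) = -107 - 95*(19 - (-31 - (10 + 1/(5 + (8/5 + (⅕)*9))))) = -107 - 95*(19 - (-31 - (10 + 1/(5 + (8/5 + 9/5))))) = -107 - 95*(19 - (-31 - (10 + 1/(5 + 17/5)))) = -107 - 95*(19 - (-31 - (10 + 1/(42/5)))) = -107 - 95*(19 - (-31 - (10 + 5/42))) = -107 - 95*(19 - (-31 - 1*425/42)) = -107 - 95*(19 - (-31 - 425/42)) = -107 - 95*(19 - 1*(-1727/42)) = -107 - 95*(19 + 1727/42) = -107 - 95*2525/42 = -107 - 239875/42 = -244369/42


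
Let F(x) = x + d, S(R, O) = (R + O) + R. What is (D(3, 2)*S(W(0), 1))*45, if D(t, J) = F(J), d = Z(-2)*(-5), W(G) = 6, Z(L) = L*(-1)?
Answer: -4680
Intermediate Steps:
Z(L) = -L
S(R, O) = O + 2*R (S(R, O) = (O + R) + R = O + 2*R)
d = -10 (d = -1*(-2)*(-5) = 2*(-5) = -10)
F(x) = -10 + x (F(x) = x - 10 = -10 + x)
D(t, J) = -10 + J
(D(3, 2)*S(W(0), 1))*45 = ((-10 + 2)*(1 + 2*6))*45 = -8*(1 + 12)*45 = -8*13*45 = -104*45 = -4680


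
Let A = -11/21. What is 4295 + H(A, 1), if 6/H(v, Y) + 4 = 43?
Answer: 55837/13 ≈ 4295.2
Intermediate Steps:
A = -11/21 (A = -11*1/21 = -11/21 ≈ -0.52381)
H(v, Y) = 2/13 (H(v, Y) = 6/(-4 + 43) = 6/39 = 6*(1/39) = 2/13)
4295 + H(A, 1) = 4295 + 2/13 = 55837/13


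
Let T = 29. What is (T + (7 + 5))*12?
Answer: 492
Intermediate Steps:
(T + (7 + 5))*12 = (29 + (7 + 5))*12 = (29 + 12)*12 = 41*12 = 492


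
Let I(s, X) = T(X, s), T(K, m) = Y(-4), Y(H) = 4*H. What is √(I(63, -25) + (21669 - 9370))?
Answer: √12283 ≈ 110.83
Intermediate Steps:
T(K, m) = -16 (T(K, m) = 4*(-4) = -16)
I(s, X) = -16
√(I(63, -25) + (21669 - 9370)) = √(-16 + (21669 - 9370)) = √(-16 + 12299) = √12283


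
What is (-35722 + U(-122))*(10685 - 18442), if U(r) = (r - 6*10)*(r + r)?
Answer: -67377302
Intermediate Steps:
U(r) = 2*r*(-60 + r) (U(r) = (r - 60)*(2*r) = (-60 + r)*(2*r) = 2*r*(-60 + r))
(-35722 + U(-122))*(10685 - 18442) = (-35722 + 2*(-122)*(-60 - 122))*(10685 - 18442) = (-35722 + 2*(-122)*(-182))*(-7757) = (-35722 + 44408)*(-7757) = 8686*(-7757) = -67377302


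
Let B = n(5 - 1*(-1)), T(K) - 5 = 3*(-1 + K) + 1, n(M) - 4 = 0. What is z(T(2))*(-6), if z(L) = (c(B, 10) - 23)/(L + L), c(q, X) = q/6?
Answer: 67/9 ≈ 7.4444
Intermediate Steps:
n(M) = 4 (n(M) = 4 + 0 = 4)
T(K) = 3 + 3*K (T(K) = 5 + (3*(-1 + K) + 1) = 5 + ((-3 + 3*K) + 1) = 5 + (-2 + 3*K) = 3 + 3*K)
B = 4
c(q, X) = q/6 (c(q, X) = q*(⅙) = q/6)
z(L) = -67/(6*L) (z(L) = ((⅙)*4 - 23)/(L + L) = (⅔ - 23)/((2*L)) = -67/(6*L))
z(T(2))*(-6) = -67/(6*(3 + 3*2))*(-6) = -67/(6*(3 + 6))*(-6) = -67/6/9*(-6) = -67/6*⅑*(-6) = -67/54*(-6) = 67/9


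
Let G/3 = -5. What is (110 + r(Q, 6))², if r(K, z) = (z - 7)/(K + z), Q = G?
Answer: 982081/81 ≈ 12124.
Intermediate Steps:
G = -15 (G = 3*(-5) = -15)
Q = -15
r(K, z) = (-7 + z)/(K + z)
(110 + r(Q, 6))² = (110 + (-7 + 6)/(-15 + 6))² = (110 - 1/(-9))² = (110 - ⅑*(-1))² = (110 + ⅑)² = (991/9)² = 982081/81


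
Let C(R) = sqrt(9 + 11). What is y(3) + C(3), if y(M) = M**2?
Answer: 9 + 2*sqrt(5) ≈ 13.472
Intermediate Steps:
C(R) = 2*sqrt(5) (C(R) = sqrt(20) = 2*sqrt(5))
y(3) + C(3) = 3**2 + 2*sqrt(5) = 9 + 2*sqrt(5)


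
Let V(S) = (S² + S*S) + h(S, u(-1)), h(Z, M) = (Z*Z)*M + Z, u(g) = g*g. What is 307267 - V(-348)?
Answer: -55697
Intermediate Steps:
u(g) = g²
h(Z, M) = Z + M*Z² (h(Z, M) = Z²*M + Z = M*Z² + Z = Z + M*Z²)
V(S) = 2*S² + S*(1 + S) (V(S) = (S² + S*S) + S*(1 + (-1)²*S) = (S² + S²) + S*(1 + 1*S) = 2*S² + S*(1 + S))
307267 - V(-348) = 307267 - (-348)*(1 + 3*(-348)) = 307267 - (-348)*(1 - 1044) = 307267 - (-348)*(-1043) = 307267 - 1*362964 = 307267 - 362964 = -55697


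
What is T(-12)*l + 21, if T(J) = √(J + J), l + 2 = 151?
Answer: 21 + 298*I*√6 ≈ 21.0 + 729.95*I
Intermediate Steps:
l = 149 (l = -2 + 151 = 149)
T(J) = √2*√J (T(J) = √(2*J) = √2*√J)
T(-12)*l + 21 = (√2*√(-12))*149 + 21 = (√2*(2*I*√3))*149 + 21 = (2*I*√6)*149 + 21 = 298*I*√6 + 21 = 21 + 298*I*√6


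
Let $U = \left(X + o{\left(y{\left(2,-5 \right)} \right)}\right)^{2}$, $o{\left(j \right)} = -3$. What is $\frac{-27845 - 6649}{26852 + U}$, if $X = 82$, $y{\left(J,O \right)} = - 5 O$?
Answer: $- \frac{11498}{11031} \approx -1.0423$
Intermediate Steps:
$U = 6241$ ($U = \left(82 - 3\right)^{2} = 79^{2} = 6241$)
$\frac{-27845 - 6649}{26852 + U} = \frac{-27845 - 6649}{26852 + 6241} = - \frac{34494}{33093} = \left(-34494\right) \frac{1}{33093} = - \frac{11498}{11031}$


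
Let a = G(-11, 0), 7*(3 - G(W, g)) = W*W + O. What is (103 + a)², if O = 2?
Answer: 383161/49 ≈ 7819.6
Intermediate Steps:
G(W, g) = 19/7 - W²/7 (G(W, g) = 3 - (W*W + 2)/7 = 3 - (W² + 2)/7 = 3 - (2 + W²)/7 = 3 + (-2/7 - W²/7) = 19/7 - W²/7)
a = -102/7 (a = 19/7 - ⅐*(-11)² = 19/7 - ⅐*121 = 19/7 - 121/7 = -102/7 ≈ -14.571)
(103 + a)² = (103 - 102/7)² = (619/7)² = 383161/49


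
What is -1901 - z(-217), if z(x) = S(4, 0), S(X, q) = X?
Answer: -1905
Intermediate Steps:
z(x) = 4
-1901 - z(-217) = -1901 - 1*4 = -1901 - 4 = -1905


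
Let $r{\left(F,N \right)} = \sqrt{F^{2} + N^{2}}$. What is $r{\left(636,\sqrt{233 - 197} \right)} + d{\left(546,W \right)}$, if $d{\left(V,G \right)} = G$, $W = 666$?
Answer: $666 + 6 \sqrt{11237} \approx 1302.0$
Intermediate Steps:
$r{\left(636,\sqrt{233 - 197} \right)} + d{\left(546,W \right)} = \sqrt{636^{2} + \left(\sqrt{233 - 197}\right)^{2}} + 666 = \sqrt{404496 + \left(\sqrt{36}\right)^{2}} + 666 = \sqrt{404496 + 6^{2}} + 666 = \sqrt{404496 + 36} + 666 = \sqrt{404532} + 666 = 6 \sqrt{11237} + 666 = 666 + 6 \sqrt{11237}$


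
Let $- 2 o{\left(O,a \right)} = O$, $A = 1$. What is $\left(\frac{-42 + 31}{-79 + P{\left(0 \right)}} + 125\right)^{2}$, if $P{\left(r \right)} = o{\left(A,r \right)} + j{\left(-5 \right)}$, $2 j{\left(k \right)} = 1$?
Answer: $\frac{97732996}{6241} \approx 15660.0$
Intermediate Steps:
$j{\left(k \right)} = \frac{1}{2}$ ($j{\left(k \right)} = \frac{1}{2} \cdot 1 = \frac{1}{2}$)
$o{\left(O,a \right)} = - \frac{O}{2}$
$P{\left(r \right)} = 0$ ($P{\left(r \right)} = \left(- \frac{1}{2}\right) 1 + \frac{1}{2} = - \frac{1}{2} + \frac{1}{2} = 0$)
$\left(\frac{-42 + 31}{-79 + P{\left(0 \right)}} + 125\right)^{2} = \left(\frac{-42 + 31}{-79 + 0} + 125\right)^{2} = \left(- \frac{11}{-79} + 125\right)^{2} = \left(\left(-11\right) \left(- \frac{1}{79}\right) + 125\right)^{2} = \left(\frac{11}{79} + 125\right)^{2} = \left(\frac{9886}{79}\right)^{2} = \frac{97732996}{6241}$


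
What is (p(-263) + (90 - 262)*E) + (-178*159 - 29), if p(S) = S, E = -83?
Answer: -14318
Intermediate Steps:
(p(-263) + (90 - 262)*E) + (-178*159 - 29) = (-263 + (90 - 262)*(-83)) + (-178*159 - 29) = (-263 - 172*(-83)) + (-28302 - 29) = (-263 + 14276) - 28331 = 14013 - 28331 = -14318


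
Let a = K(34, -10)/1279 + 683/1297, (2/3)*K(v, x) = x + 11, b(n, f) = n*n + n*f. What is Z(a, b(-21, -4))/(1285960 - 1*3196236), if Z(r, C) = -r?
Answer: 28705/103897907416 ≈ 2.7628e-7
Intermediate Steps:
b(n, f) = n² + f*n
K(v, x) = 33/2 + 3*x/2 (K(v, x) = 3*(x + 11)/2 = 3*(11 + x)/2 = 33/2 + 3*x/2)
a = 1751005/3317726 (a = (33/2 + (3/2)*(-10))/1279 + 683/1297 = (33/2 - 15)*(1/1279) + 683*(1/1297) = (3/2)*(1/1279) + 683/1297 = 3/2558 + 683/1297 = 1751005/3317726 ≈ 0.52777)
Z(a, b(-21, -4))/(1285960 - 1*3196236) = (-1*1751005/3317726)/(1285960 - 1*3196236) = -1751005/(3317726*(1285960 - 3196236)) = -1751005/3317726/(-1910276) = -1751005/3317726*(-1/1910276) = 28705/103897907416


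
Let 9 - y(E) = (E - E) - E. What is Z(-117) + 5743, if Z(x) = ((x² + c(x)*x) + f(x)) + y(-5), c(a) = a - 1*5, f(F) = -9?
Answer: 33701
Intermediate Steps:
c(a) = -5 + a (c(a) = a - 5 = -5 + a)
y(E) = 9 + E (y(E) = 9 - ((E - E) - E) = 9 - (0 - E) = 9 - (-1)*E = 9 + E)
Z(x) = -5 + x² + x*(-5 + x) (Z(x) = ((x² + (-5 + x)*x) - 9) + (9 - 5) = ((x² + x*(-5 + x)) - 9) + 4 = (-9 + x² + x*(-5 + x)) + 4 = -5 + x² + x*(-5 + x))
Z(-117) + 5743 = (-5 + (-117)² - 117*(-5 - 117)) + 5743 = (-5 + 13689 - 117*(-122)) + 5743 = (-5 + 13689 + 14274) + 5743 = 27958 + 5743 = 33701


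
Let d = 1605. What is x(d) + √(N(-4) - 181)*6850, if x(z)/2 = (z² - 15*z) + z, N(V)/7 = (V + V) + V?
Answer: 5107110 + 6850*I*√265 ≈ 5.1071e+6 + 1.1151e+5*I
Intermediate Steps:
N(V) = 21*V (N(V) = 7*((V + V) + V) = 7*(2*V + V) = 7*(3*V) = 21*V)
x(z) = -28*z + 2*z² (x(z) = 2*((z² - 15*z) + z) = 2*(z² - 14*z) = -28*z + 2*z²)
x(d) + √(N(-4) - 181)*6850 = 2*1605*(-14 + 1605) + √(21*(-4) - 181)*6850 = 2*1605*1591 + √(-84 - 181)*6850 = 5107110 + √(-265)*6850 = 5107110 + (I*√265)*6850 = 5107110 + 6850*I*√265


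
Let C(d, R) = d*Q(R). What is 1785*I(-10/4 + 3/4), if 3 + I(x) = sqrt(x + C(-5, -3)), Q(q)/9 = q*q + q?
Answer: -5355 + 1785*I*sqrt(1087)/2 ≈ -5355.0 + 29425.0*I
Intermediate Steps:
Q(q) = 9*q + 9*q**2 (Q(q) = 9*(q*q + q) = 9*(q**2 + q) = 9*(q + q**2) = 9*q + 9*q**2)
C(d, R) = 9*R*d*(1 + R) (C(d, R) = d*(9*R*(1 + R)) = 9*R*d*(1 + R))
I(x) = -3 + sqrt(-270 + x) (I(x) = -3 + sqrt(x + 9*(-3)*(-5)*(1 - 3)) = -3 + sqrt(x + 9*(-3)*(-5)*(-2)) = -3 + sqrt(x - 270) = -3 + sqrt(-270 + x))
1785*I(-10/4 + 3/4) = 1785*(-3 + sqrt(-270 + (-10/4 + 3/4))) = 1785*(-3 + sqrt(-270 + (-10*1/4 + 3*(1/4)))) = 1785*(-3 + sqrt(-270 + (-5/2 + 3/4))) = 1785*(-3 + sqrt(-270 - 7/4)) = 1785*(-3 + sqrt(-1087/4)) = 1785*(-3 + I*sqrt(1087)/2) = -5355 + 1785*I*sqrt(1087)/2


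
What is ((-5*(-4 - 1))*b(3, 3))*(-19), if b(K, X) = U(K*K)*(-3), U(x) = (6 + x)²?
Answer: 320625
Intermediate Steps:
b(K, X) = -3*(6 + K²)² (b(K, X) = (6 + K*K)²*(-3) = (6 + K²)²*(-3) = -3*(6 + K²)²)
((-5*(-4 - 1))*b(3, 3))*(-19) = ((-5*(-4 - 1))*(-3*(6 + 3²)²))*(-19) = ((-5*(-5))*(-3*(6 + 9)²))*(-19) = (25*(-3*15²))*(-19) = (25*(-3*225))*(-19) = (25*(-675))*(-19) = -16875*(-19) = 320625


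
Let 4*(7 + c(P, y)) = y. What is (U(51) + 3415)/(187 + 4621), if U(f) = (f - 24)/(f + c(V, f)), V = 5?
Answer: 775313/1091416 ≈ 0.71037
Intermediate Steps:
c(P, y) = -7 + y/4
U(f) = (-24 + f)/(-7 + 5*f/4) (U(f) = (f - 24)/(f + (-7 + f/4)) = (-24 + f)/(-7 + 5*f/4))
(U(51) + 3415)/(187 + 4621) = (4*(-24 + 51)/(-28 + 5*51) + 3415)/(187 + 4621) = (4*27/(-28 + 255) + 3415)/4808 = (4*27/227 + 3415)*(1/4808) = (4*(1/227)*27 + 3415)*(1/4808) = (108/227 + 3415)*(1/4808) = (775313/227)*(1/4808) = 775313/1091416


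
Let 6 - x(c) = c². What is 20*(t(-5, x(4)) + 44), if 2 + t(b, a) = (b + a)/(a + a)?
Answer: 855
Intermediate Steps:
x(c) = 6 - c²
t(b, a) = -2 + (a + b)/(2*a) (t(b, a) = -2 + (b + a)/(a + a) = -2 + (a + b)/((2*a)) = -2 + (a + b)*(1/(2*a)) = -2 + (a + b)/(2*a))
20*(t(-5, x(4)) + 44) = 20*((-5 - 3*(6 - 1*4²))/(2*(6 - 1*4²)) + 44) = 20*((-5 - 3*(6 - 1*16))/(2*(6 - 1*16)) + 44) = 20*((-5 - 3*(6 - 16))/(2*(6 - 16)) + 44) = 20*((½)*(-5 - 3*(-10))/(-10) + 44) = 20*((½)*(-⅒)*(-5 + 30) + 44) = 20*((½)*(-⅒)*25 + 44) = 20*(-5/4 + 44) = 20*(171/4) = 855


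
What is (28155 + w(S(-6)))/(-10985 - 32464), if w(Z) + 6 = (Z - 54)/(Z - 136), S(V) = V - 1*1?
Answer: -4025368/6213207 ≈ -0.64787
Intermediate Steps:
S(V) = -1 + V (S(V) = V - 1 = -1 + V)
w(Z) = -6 + (-54 + Z)/(-136 + Z) (w(Z) = -6 + (Z - 54)/(Z - 136) = -6 + (-54 + Z)/(-136 + Z))
(28155 + w(S(-6)))/(-10985 - 32464) = (28155 + (762 - 5*(-1 - 6))/(-136 + (-1 - 6)))/(-10985 - 32464) = (28155 + (762 - 5*(-7))/(-136 - 7))/(-43449) = (28155 + (762 + 35)/(-143))*(-1/43449) = (28155 - 1/143*797)*(-1/43449) = (28155 - 797/143)*(-1/43449) = (4025368/143)*(-1/43449) = -4025368/6213207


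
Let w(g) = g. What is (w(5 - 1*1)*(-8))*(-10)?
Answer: 320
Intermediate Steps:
(w(5 - 1*1)*(-8))*(-10) = ((5 - 1*1)*(-8))*(-10) = ((5 - 1)*(-8))*(-10) = (4*(-8))*(-10) = -32*(-10) = 320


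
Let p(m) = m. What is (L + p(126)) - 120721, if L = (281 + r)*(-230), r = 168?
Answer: -223865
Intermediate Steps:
L = -103270 (L = (281 + 168)*(-230) = 449*(-230) = -103270)
(L + p(126)) - 120721 = (-103270 + 126) - 120721 = -103144 - 120721 = -223865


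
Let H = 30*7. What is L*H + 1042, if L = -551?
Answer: -114668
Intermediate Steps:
H = 210
L*H + 1042 = -551*210 + 1042 = -115710 + 1042 = -114668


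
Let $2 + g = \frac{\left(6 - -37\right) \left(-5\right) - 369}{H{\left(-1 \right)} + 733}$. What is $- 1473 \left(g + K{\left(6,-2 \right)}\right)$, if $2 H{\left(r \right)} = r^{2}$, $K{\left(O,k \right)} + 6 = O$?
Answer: $\frac{2014082}{489} \approx 4118.8$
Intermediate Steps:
$K{\left(O,k \right)} = -6 + O$
$H{\left(r \right)} = \frac{r^{2}}{2}$
$g = - \frac{4102}{1467}$ ($g = -2 + \frac{\left(6 - -37\right) \left(-5\right) - 369}{\frac{\left(-1\right)^{2}}{2} + 733} = -2 + \frac{\left(6 + 37\right) \left(-5\right) - 369}{\frac{1}{2} \cdot 1 + 733} = -2 + \frac{43 \left(-5\right) - 369}{\frac{1}{2} + 733} = -2 + \frac{-215 - 369}{\frac{1467}{2}} = -2 - \frac{1168}{1467} = - \frac{4102}{1467} \approx -2.7962$)
$- 1473 \left(g + K{\left(6,-2 \right)}\right) = - 1473 \left(- \frac{4102}{1467} + \left(-6 + 6\right)\right) = - 1473 \left(- \frac{4102}{1467} + 0\right) = \left(-1473\right) \left(- \frac{4102}{1467}\right) = \frac{2014082}{489}$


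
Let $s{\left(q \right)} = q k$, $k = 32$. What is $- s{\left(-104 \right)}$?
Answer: $3328$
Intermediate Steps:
$s{\left(q \right)} = 32 q$ ($s{\left(q \right)} = q 32 = 32 q$)
$- s{\left(-104 \right)} = - 32 \left(-104\right) = \left(-1\right) \left(-3328\right) = 3328$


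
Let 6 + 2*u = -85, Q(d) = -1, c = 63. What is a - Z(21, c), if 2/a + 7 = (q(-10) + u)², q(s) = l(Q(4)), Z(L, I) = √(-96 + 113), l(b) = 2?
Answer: 8/7541 - √17 ≈ -4.1220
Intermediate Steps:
u = -91/2 (u = -3 + (½)*(-85) = -3 - 85/2 = -91/2 ≈ -45.500)
Z(L, I) = √17
q(s) = 2
a = 8/7541 (a = 2/(-7 + (2 - 91/2)²) = 2/(-7 + (-87/2)²) = 2/(-7 + 7569/4) = 2/(7541/4) = 2*(4/7541) = 8/7541 ≈ 0.0010609)
a - Z(21, c) = 8/7541 - √17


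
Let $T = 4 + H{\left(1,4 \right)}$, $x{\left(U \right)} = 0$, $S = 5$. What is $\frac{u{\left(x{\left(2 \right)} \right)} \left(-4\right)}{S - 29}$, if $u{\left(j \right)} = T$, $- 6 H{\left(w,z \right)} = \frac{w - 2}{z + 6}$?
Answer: $\frac{241}{360} \approx 0.66944$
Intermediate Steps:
$H{\left(w,z \right)} = - \frac{-2 + w}{6 \left(6 + z\right)}$ ($H{\left(w,z \right)} = - \frac{\left(w - 2\right) \frac{1}{z + 6}}{6} = - \frac{\left(-2 + w\right) \frac{1}{6 + z}}{6} = - \frac{\frac{1}{6 + z} \left(-2 + w\right)}{6} = - \frac{-2 + w}{6 \left(6 + z\right)}$)
$T = \frac{241}{60}$ ($T = 4 + \frac{2 - 1}{6 \left(6 + 4\right)} = 4 + \frac{2 - 1}{6 \cdot 10} = 4 + \frac{1}{6} \cdot \frac{1}{10} \cdot 1 = 4 + \frac{1}{60} = \frac{241}{60} \approx 4.0167$)
$u{\left(j \right)} = \frac{241}{60}$
$\frac{u{\left(x{\left(2 \right)} \right)} \left(-4\right)}{S - 29} = \frac{\frac{241}{60} \left(-4\right)}{5 - 29} = - \frac{241}{15 \left(-24\right)} = \left(- \frac{241}{15}\right) \left(- \frac{1}{24}\right) = \frac{241}{360}$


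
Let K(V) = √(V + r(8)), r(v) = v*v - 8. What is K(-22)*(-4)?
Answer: -4*√34 ≈ -23.324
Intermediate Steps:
r(v) = -8 + v² (r(v) = v² - 8 = -8 + v²)
K(V) = √(56 + V) (K(V) = √(V + (-8 + 8²)) = √(V + (-8 + 64)) = √(V + 56) = √(56 + V))
K(-22)*(-4) = √(56 - 22)*(-4) = √34*(-4) = -4*√34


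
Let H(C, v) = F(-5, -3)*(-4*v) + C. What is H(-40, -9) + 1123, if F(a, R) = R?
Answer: 975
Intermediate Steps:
H(C, v) = C + 12*v (H(C, v) = -(-12)*v + C = 12*v + C = C + 12*v)
H(-40, -9) + 1123 = (-40 + 12*(-9)) + 1123 = (-40 - 108) + 1123 = -148 + 1123 = 975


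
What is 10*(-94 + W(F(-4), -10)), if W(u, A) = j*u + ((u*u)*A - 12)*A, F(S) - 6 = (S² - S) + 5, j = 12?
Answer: 964980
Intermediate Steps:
F(S) = 11 + S² - S (F(S) = 6 + ((S² - S) + 5) = 6 + (5 + S² - S) = 11 + S² - S)
W(u, A) = 12*u + A*(-12 + A*u²) (W(u, A) = 12*u + ((u*u)*A - 12)*A = 12*u + (u²*A - 12)*A = 12*u + (A*u² - 12)*A = 12*u + (-12 + A*u²)*A = 12*u + A*(-12 + A*u²))
10*(-94 + W(F(-4), -10)) = 10*(-94 + (-12*(-10) + 12*(11 + (-4)² - 1*(-4)) + (-10)²*(11 + (-4)² - 1*(-4))²)) = 10*(-94 + (120 + 12*(11 + 16 + 4) + 100*(11 + 16 + 4)²)) = 10*(-94 + (120 + 12*31 + 100*31²)) = 10*(-94 + (120 + 372 + 100*961)) = 10*(-94 + (120 + 372 + 96100)) = 10*(-94 + 96592) = 10*96498 = 964980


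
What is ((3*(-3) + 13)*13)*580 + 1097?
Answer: 31257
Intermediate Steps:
((3*(-3) + 13)*13)*580 + 1097 = ((-9 + 13)*13)*580 + 1097 = (4*13)*580 + 1097 = 52*580 + 1097 = 30160 + 1097 = 31257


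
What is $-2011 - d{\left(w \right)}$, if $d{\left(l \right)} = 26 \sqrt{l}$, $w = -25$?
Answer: $-2011 - 130 i \approx -2011.0 - 130.0 i$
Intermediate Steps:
$-2011 - d{\left(w \right)} = -2011 - 26 \sqrt{-25} = -2011 - 26 \cdot 5 i = -2011 - 130 i$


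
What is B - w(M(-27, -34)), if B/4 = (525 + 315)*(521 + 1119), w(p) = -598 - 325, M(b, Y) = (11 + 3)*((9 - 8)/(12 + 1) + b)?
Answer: 5511323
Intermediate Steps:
M(b, Y) = 14/13 + 14*b (M(b, Y) = 14*(1/13 + b) = 14/13 + 14*b)
w(p) = -923
B = 5510400 (B = 4*((525 + 315)*(521 + 1119)) = 4*(840*1640) = 4*1377600 = 5510400)
B - w(M(-27, -34)) = 5510400 - 1*(-923) = 5510400 + 923 = 5511323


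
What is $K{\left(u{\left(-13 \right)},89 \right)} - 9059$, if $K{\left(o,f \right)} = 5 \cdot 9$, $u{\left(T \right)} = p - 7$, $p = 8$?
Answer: $-9014$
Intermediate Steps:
$u{\left(T \right)} = 1$ ($u{\left(T \right)} = 8 - 7 = 1$)
$K{\left(o,f \right)} = 45$
$K{\left(u{\left(-13 \right)},89 \right)} - 9059 = 45 - 9059 = -9014$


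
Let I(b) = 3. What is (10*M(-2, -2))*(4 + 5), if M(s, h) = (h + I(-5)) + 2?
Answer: 270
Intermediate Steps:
M(s, h) = 5 + h (M(s, h) = (h + 3) + 2 = (3 + h) + 2 = 5 + h)
(10*M(-2, -2))*(4 + 5) = (10*(5 - 2))*(4 + 5) = (10*3)*9 = 30*9 = 270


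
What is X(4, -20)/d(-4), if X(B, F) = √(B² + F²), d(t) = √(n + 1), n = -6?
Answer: -4*I*√130/5 ≈ -9.1214*I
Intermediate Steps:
d(t) = I*√5 (d(t) = √(-6 + 1) = √(-5) = I*√5)
X(4, -20)/d(-4) = √(4² + (-20)²)/((I*√5)) = √(16 + 400)*(-I*√5/5) = √416*(-I*√5/5) = (4*√26)*(-I*√5/5) = -4*I*√130/5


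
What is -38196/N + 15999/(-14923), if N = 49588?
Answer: -340839330/185000431 ≈ -1.8424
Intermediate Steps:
-38196/N + 15999/(-14923) = -38196/49588 + 15999/(-14923) = -38196*1/49588 + 15999*(-1/14923) = -9549/12397 - 15999/14923 = -340839330/185000431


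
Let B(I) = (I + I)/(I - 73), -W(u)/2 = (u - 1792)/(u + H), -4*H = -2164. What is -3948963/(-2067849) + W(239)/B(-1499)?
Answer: 268485538004/67160289105 ≈ 3.9977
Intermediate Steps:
H = 541 (H = -¼*(-2164) = 541)
W(u) = -2*(-1792 + u)/(541 + u) (W(u) = -2*(u - 1792)/(u + 541) = -2*(-1792 + u)/(541 + u))
B(I) = 2*I/(-73 + I) (B(I) = (2*I)/(-73 + I) = 2*I/(-73 + I))
-3948963/(-2067849) + W(239)/B(-1499) = -3948963/(-2067849) + (2*(1792 - 1*239)/(541 + 239))/((2*(-1499)/(-73 - 1499))) = -3948963*(-1/2067849) + (2*(1792 - 239)/780)/((2*(-1499)/(-1572))) = 1316321/689283 + (2*(1/780)*1553)/((2*(-1499)*(-1/1572))) = 1316321/689283 + 1553/(390*(1499/786)) = 1316321/689283 + (1553/390)*(786/1499) = 1316321/689283 + 203443/97435 = 268485538004/67160289105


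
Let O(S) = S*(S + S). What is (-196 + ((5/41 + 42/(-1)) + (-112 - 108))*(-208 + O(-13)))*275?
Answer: -386057650/41 ≈ -9.4160e+6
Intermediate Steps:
O(S) = 2*S² (O(S) = S*(2*S) = 2*S²)
(-196 + ((5/41 + 42/(-1)) + (-112 - 108))*(-208 + O(-13)))*275 = (-196 + ((5/41 + 42/(-1)) + (-112 - 108))*(-208 + 2*(-13)²))*275 = (-196 + ((5*(1/41) + 42*(-1)) - 220)*(-208 + 2*169))*275 = (-196 + ((5/41 - 42) - 220)*(-208 + 338))*275 = (-196 + (-1717/41 - 220)*130)*275 = (-196 - 10737/41*130)*275 = (-196 - 1395810/41)*275 = -1403846/41*275 = -386057650/41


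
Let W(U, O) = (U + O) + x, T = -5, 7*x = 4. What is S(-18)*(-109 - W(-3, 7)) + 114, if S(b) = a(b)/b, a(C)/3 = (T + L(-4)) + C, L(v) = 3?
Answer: -1852/7 ≈ -264.57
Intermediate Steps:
x = 4/7 (x = (1/7)*4 = 4/7 ≈ 0.57143)
a(C) = -6 + 3*C (a(C) = 3*((-5 + 3) + C) = 3*(-2 + C) = -6 + 3*C)
S(b) = (-6 + 3*b)/b
W(U, O) = 4/7 + O + U (W(U, O) = (U + O) + 4/7 = (O + U) + 4/7 = 4/7 + O + U)
S(-18)*(-109 - W(-3, 7)) + 114 = (3 - 6/(-18))*(-109 - (4/7 + 7 - 3)) + 114 = (3 - 6*(-1/18))*(-109 - 1*32/7) + 114 = (3 + 1/3)*(-109 - 32/7) + 114 = (10/3)*(-795/7) + 114 = -2650/7 + 114 = -1852/7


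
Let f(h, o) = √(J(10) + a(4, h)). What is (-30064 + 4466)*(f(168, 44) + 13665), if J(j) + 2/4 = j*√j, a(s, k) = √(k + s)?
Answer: -349796670 - 12799*√(-2 + 8*√43 + 40*√10) ≈ -3.4997e+8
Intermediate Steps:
J(j) = -½ + j^(3/2) (J(j) = -½ + j*√j = -½ + j^(3/2))
f(h, o) = √(-½ + √(4 + h) + 10*√10) (f(h, o) = √((-½ + 10^(3/2)) + √(h + 4)) = √((-½ + 10*√10) + √(4 + h)) = √(-½ + √(4 + h) + 10*√10))
(-30064 + 4466)*(f(168, 44) + 13665) = (-30064 + 4466)*(√(-2 + 4*√(4 + 168) + 40*√10)/2 + 13665) = -25598*(√(-2 + 4*√172 + 40*√10)/2 + 13665) = -25598*(√(-2 + 4*(2*√43) + 40*√10)/2 + 13665) = -25598*(√(-2 + 8*√43 + 40*√10)/2 + 13665) = -25598*(13665 + √(-2 + 8*√43 + 40*√10)/2) = -349796670 - 12799*√(-2 + 8*√43 + 40*√10)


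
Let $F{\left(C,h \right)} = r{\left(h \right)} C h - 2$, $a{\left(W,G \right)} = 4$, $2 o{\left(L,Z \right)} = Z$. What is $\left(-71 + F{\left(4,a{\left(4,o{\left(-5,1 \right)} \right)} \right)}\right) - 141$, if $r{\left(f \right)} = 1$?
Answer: $-198$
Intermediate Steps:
$o{\left(L,Z \right)} = \frac{Z}{2}$
$F{\left(C,h \right)} = -2 + C h$ ($F{\left(C,h \right)} = 1 C h - 2 = C h - 2 = -2 + C h$)
$\left(-71 + F{\left(4,a{\left(4,o{\left(-5,1 \right)} \right)} \right)}\right) - 141 = \left(-71 + \left(-2 + 4 \cdot 4\right)\right) - 141 = \left(-71 + \left(-2 + 16\right)\right) - 141 = \left(-71 + 14\right) - 141 = -57 - 141 = -198$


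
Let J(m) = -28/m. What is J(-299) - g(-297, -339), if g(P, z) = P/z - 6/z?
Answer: -27035/33787 ≈ -0.80016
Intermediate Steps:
g(P, z) = -6/z + P/z
J(-299) - g(-297, -339) = -28/(-299) - (-6 - 297)/(-339) = -28*(-1/299) - (-1)*(-303)/339 = 28/299 - 1*101/113 = 28/299 - 101/113 = -27035/33787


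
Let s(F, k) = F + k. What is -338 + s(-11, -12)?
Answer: -361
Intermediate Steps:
-338 + s(-11, -12) = -338 + (-11 - 12) = -338 - 23 = -361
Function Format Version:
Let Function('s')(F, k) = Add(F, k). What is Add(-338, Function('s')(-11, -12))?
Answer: -361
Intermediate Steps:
Add(-338, Function('s')(-11, -12)) = Add(-338, Add(-11, -12)) = Add(-338, -23) = -361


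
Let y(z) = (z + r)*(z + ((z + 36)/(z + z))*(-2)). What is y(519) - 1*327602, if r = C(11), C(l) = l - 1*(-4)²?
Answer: -10619718/173 ≈ -61386.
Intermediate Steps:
C(l) = -16 + l (C(l) = l - 1*16 = l - 16 = -16 + l)
r = -5 (r = -16 + 11 = -5)
y(z) = (-5 + z)*(z - (36 + z)/z) (y(z) = (z - 5)*(z + ((z + 36)/(z + z))*(-2)) = (-5 + z)*(z + ((36 + z)/((2*z)))*(-2)) = (-5 + z)*(z + ((36 + z)*(1/(2*z)))*(-2)) = (-5 + z)*(z + ((36 + z)/(2*z))*(-2)) = (-5 + z)*(z - (36 + z)/z))
y(519) - 1*327602 = (-31 + 519² - 6*519 + 180/519) - 1*327602 = (-31 + 269361 - 3114 + 180*(1/519)) - 327602 = (-31 + 269361 - 3114 + 60/173) - 327602 = 46055428/173 - 327602 = -10619718/173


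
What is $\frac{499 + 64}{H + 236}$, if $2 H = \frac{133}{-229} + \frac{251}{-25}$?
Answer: $\frac{3223175}{1320698} \approx 2.4405$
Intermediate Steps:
$H = - \frac{30402}{5725}$ ($H = \frac{\frac{133}{-229} + \frac{251}{-25}}{2} = \frac{133 \left(- \frac{1}{229}\right) + 251 \left(- \frac{1}{25}\right)}{2} = \frac{- \frac{133}{229} - \frac{251}{25}}{2} = \frac{1}{2} \left(- \frac{60804}{5725}\right) = - \frac{30402}{5725} \approx -5.3104$)
$\frac{499 + 64}{H + 236} = \frac{499 + 64}{- \frac{30402}{5725} + 236} = \frac{563}{\frac{1320698}{5725}} = 563 \cdot \frac{5725}{1320698} = \frac{3223175}{1320698}$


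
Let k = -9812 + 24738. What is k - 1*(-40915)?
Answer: 55841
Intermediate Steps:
k = 14926
k - 1*(-40915) = 14926 - 1*(-40915) = 14926 + 40915 = 55841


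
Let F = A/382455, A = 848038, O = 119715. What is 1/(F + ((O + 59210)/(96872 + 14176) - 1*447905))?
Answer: -14156954280/6340916405555167 ≈ -2.2326e-6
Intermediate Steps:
F = 848038/382455 ≈ 2.2174
1/(F + ((O + 59210)/(96872 + 14176) - 1*447905)) = 1/(848038/382455 + ((119715 + 59210)/(96872 + 14176) - 1*447905)) = 1/(848038/382455 + (178925/111048 - 447905)) = 1/(848038/382455 - 49738775515/111048) = 1/(-6340916405555167/14156954280) = -14156954280/6340916405555167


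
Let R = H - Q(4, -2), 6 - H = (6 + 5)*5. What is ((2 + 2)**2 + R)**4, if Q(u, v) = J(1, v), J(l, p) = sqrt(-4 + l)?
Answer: (33 + I*sqrt(3))**4 ≈ 1.1663e+6 + 2.4829e+5*I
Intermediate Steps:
Q(u, v) = I*sqrt(3) (Q(u, v) = sqrt(-4 + 1) = sqrt(-3) = I*sqrt(3))
H = -49 (H = 6 - (6 + 5)*5 = 6 - 11*5 = 6 - 1*55 = 6 - 55 = -49)
R = -49 - I*sqrt(3) ≈ -49.0 - 1.732*I
((2 + 2)**2 + R)**4 = ((2 + 2)**2 + (-49 - I*sqrt(3)))**4 = (4**2 + (-49 - I*sqrt(3)))**4 = (16 + (-49 - I*sqrt(3)))**4 = (-33 - I*sqrt(3))**4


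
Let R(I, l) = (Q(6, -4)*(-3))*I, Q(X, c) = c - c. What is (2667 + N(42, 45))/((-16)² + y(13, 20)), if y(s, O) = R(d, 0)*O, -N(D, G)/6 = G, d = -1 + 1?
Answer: 2397/256 ≈ 9.3633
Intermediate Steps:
d = 0
N(D, G) = -6*G
Q(X, c) = 0
R(I, l) = 0 (R(I, l) = (0*(-3))*I = 0*I = 0)
y(s, O) = 0 (y(s, O) = 0*O = 0)
(2667 + N(42, 45))/((-16)² + y(13, 20)) = (2667 - 6*45)/((-16)² + 0) = (2667 - 270)/(256 + 0) = 2397/256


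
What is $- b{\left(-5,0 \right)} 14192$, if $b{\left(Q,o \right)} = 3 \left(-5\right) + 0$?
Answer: $212880$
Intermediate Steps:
$b{\left(Q,o \right)} = -15$ ($b{\left(Q,o \right)} = -15 + 0 = -15$)
$- b{\left(-5,0 \right)} 14192 = - \left(-15\right) 14192 = \left(-1\right) \left(-212880\right) = 212880$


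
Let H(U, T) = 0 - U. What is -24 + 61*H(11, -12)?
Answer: -695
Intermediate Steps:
H(U, T) = -U
-24 + 61*H(11, -12) = -24 + 61*(-1*11) = -24 + 61*(-11) = -24 - 671 = -695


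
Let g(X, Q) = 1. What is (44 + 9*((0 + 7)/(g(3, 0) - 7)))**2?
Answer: 4489/4 ≈ 1122.3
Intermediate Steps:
(44 + 9*((0 + 7)/(g(3, 0) - 7)))**2 = (44 + 9*((0 + 7)/(1 - 7)))**2 = (44 + 9*(7/(-6)))**2 = (44 + 9*(7*(-1/6)))**2 = (44 + 9*(-7/6))**2 = (44 - 21/2)**2 = (67/2)**2 = 4489/4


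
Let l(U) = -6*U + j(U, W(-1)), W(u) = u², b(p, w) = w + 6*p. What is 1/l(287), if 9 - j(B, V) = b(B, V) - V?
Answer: -1/3435 ≈ -0.00029112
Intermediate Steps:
j(B, V) = 9 - 6*B (j(B, V) = 9 - ((V + 6*B) - V) = 9 - 6*B)
l(U) = 9 - 12*U (l(U) = -6*U + (9 - 6*U) = 9 - 12*U)
1/l(287) = 1/(9 - 12*287) = 1/(9 - 3444) = 1/(-3435) = -1/3435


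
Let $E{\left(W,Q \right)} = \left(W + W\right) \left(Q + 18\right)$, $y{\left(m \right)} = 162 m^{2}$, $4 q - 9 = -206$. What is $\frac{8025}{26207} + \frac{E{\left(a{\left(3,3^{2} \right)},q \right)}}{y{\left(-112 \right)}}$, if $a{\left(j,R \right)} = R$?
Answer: $\frac{3620685725}{11834661888} \approx 0.30594$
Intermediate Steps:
$q = - \frac{197}{4}$ ($q = \frac{9}{4} + \frac{1}{4} \left(-206\right) = \frac{9}{4} - \frac{103}{2} = - \frac{197}{4} \approx -49.25$)
$E{\left(W,Q \right)} = 2 W \left(18 + Q\right)$
$\frac{8025}{26207} + \frac{E{\left(a{\left(3,3^{2} \right)},q \right)}}{y{\left(-112 \right)}} = \frac{8025}{26207} + \frac{2 \cdot 3^{2} \left(18 - \frac{197}{4}\right)}{162 \left(-112\right)^{2}} = 8025 \cdot \frac{1}{26207} + \frac{2 \cdot 9 \left(- \frac{125}{4}\right)}{162 \cdot 12544} = \frac{8025}{26207} - \frac{1125}{2 \cdot 2032128} = \frac{8025}{26207} - \frac{125}{451584} = \frac{3620685725}{11834661888}$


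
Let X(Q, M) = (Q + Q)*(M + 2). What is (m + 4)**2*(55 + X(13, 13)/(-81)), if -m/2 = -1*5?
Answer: 265580/27 ≈ 9836.3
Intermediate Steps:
X(Q, M) = 2*Q*(2 + M) (X(Q, M) = (2*Q)*(2 + M) = 2*Q*(2 + M))
m = 10 (m = -(-2)*5 = -2*(-5) = 10)
(m + 4)**2*(55 + X(13, 13)/(-81)) = (10 + 4)**2*(55 + (2*13*(2 + 13))/(-81)) = 14**2*(55 + (2*13*15)*(-1/81)) = 196*(55 + 390*(-1/81)) = 196*(55 - 130/27) = 196*(1355/27) = 265580/27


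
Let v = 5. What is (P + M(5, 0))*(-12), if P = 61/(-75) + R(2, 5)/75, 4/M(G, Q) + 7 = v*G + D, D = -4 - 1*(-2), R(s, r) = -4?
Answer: 37/5 ≈ 7.4000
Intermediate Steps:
D = -2 (D = -4 + 2 = -2)
M(G, Q) = 4/(-9 + 5*G) (M(G, Q) = 4/(-7 + (5*G - 2)) = 4/(-7 + (-2 + 5*G)) = 4/(-9 + 5*G))
P = -13/15 (P = 61/(-75) - 4/75 = 61*(-1/75) - 4*1/75 = -61/75 - 4/75 = -13/15 ≈ -0.86667)
(P + M(5, 0))*(-12) = (-13/15 + 4/(-9 + 5*5))*(-12) = (-13/15 + 4/(-9 + 25))*(-12) = (-13/15 + 4/16)*(-12) = (-13/15 + 4*(1/16))*(-12) = (-13/15 + ¼)*(-12) = -37/60*(-12) = 37/5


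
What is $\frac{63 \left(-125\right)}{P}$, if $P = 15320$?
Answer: $- \frac{1575}{3064} \approx -0.51403$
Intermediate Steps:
$\frac{63 \left(-125\right)}{P} = \frac{63 \left(-125\right)}{15320} = \left(-7875\right) \frac{1}{15320} = - \frac{1575}{3064}$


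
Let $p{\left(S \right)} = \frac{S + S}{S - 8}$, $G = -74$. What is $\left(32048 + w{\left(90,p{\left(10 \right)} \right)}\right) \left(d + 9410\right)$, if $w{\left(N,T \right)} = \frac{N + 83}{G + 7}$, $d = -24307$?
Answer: $- \frac{31984499571}{67} \approx -4.7738 \cdot 10^{8}$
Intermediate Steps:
$p{\left(S \right)} = \frac{2 S}{-8 + S}$
$w{\left(N,T \right)} = - \frac{83}{67} - \frac{N}{67}$ ($w{\left(N,T \right)} = \frac{N + 83}{-74 + 7} = \frac{83 + N}{-67} = \left(83 + N\right) \left(- \frac{1}{67}\right) = - \frac{83}{67} - \frac{N}{67}$)
$\left(32048 + w{\left(90,p{\left(10 \right)} \right)}\right) \left(d + 9410\right) = \left(32048 - \frac{173}{67}\right) \left(-24307 + 9410\right) = \left(32048 - \frac{173}{67}\right) \left(-14897\right) = \frac{2147043}{67} \left(-14897\right) = - \frac{31984499571}{67}$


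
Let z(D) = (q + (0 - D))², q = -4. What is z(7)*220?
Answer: 26620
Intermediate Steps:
z(D) = (-4 - D)² (z(D) = (-4 + (0 - D))² = (-4 - D)²)
z(7)*220 = (4 + 7)²*220 = 11²*220 = 121*220 = 26620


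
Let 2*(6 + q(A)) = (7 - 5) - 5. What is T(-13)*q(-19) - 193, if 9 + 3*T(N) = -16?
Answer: -261/2 ≈ -130.50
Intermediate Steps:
q(A) = -15/2 (q(A) = -6 + ((7 - 5) - 5)/2 = -6 + (2 - 5)/2 = -6 + (1/2)*(-3) = -6 - 3/2 = -15/2)
T(N) = -25/3 (T(N) = -3 + (1/3)*(-16) = -3 - 16/3 = -25/3)
T(-13)*q(-19) - 193 = -25/3*(-15/2) - 193 = 125/2 - 193 = -261/2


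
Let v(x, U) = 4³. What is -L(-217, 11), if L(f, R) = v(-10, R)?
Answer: -64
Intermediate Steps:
v(x, U) = 64
L(f, R) = 64
-L(-217, 11) = -1*64 = -64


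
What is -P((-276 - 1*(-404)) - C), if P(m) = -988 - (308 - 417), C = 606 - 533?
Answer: 879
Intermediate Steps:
C = 73
P(m) = -879 (P(m) = -988 - 1*(-109) = -988 + 109 = -879)
-P((-276 - 1*(-404)) - C) = -1*(-879) = 879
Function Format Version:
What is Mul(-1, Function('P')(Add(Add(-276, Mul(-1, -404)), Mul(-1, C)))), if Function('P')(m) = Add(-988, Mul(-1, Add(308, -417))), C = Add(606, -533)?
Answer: 879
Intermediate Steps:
C = 73
Function('P')(m) = -879 (Function('P')(m) = Add(-988, Mul(-1, -109)) = Add(-988, 109) = -879)
Mul(-1, Function('P')(Add(Add(-276, Mul(-1, -404)), Mul(-1, C)))) = Mul(-1, -879) = 879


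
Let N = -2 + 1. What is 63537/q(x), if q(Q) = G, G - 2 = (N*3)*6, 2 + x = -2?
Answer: -63537/16 ≈ -3971.1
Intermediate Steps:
N = -1
x = -4 (x = -2 - 2 = -4)
G = -16 (G = 2 - 1*3*6 = 2 - 3*6 = 2 - 18 = -16)
q(Q) = -16
63537/q(x) = 63537/(-16) = 63537*(-1/16) = -63537/16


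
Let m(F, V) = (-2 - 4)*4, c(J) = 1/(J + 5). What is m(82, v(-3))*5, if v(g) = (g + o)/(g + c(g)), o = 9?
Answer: -120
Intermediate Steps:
c(J) = 1/(5 + J)
v(g) = (9 + g)/(g + 1/(5 + g)) (v(g) = (g + 9)/(g + 1/(5 + g)) = (9 + g)/(g + 1/(5 + g)))
m(F, V) = -24 (m(F, V) = -6*4 = -24)
m(82, v(-3))*5 = -24*5 = -120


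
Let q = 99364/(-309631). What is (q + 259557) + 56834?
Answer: 97964362357/309631 ≈ 3.1639e+5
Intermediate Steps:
q = -99364/309631 (q = 99364*(-1/309631) = -99364/309631 ≈ -0.32091)
(q + 259557) + 56834 = (-99364/309631 + 259557) + 56834 = 80366794103/309631 + 56834 = 97964362357/309631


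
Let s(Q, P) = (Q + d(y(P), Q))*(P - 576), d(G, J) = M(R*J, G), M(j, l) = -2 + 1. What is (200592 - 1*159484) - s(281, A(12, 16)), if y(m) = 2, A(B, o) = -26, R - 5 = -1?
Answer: 209668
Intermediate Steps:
R = 4 (R = 5 - 1 = 4)
M(j, l) = -1
d(G, J) = -1
s(Q, P) = (-1 + Q)*(-576 + P) (s(Q, P) = (Q - 1)*(P - 576) = (-1 + Q)*(-576 + P))
(200592 - 1*159484) - s(281, A(12, 16)) = (200592 - 1*159484) - (576 - 1*(-26) - 576*281 - 26*281) = (200592 - 159484) - (576 + 26 - 161856 - 7306) = 41108 - 1*(-168560) = 41108 + 168560 = 209668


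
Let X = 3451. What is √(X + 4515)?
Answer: √7966 ≈ 89.252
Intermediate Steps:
√(X + 4515) = √(3451 + 4515) = √7966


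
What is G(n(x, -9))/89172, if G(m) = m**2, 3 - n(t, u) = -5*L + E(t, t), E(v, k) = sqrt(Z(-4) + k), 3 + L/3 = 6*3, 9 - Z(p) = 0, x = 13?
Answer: (228 - sqrt(22))**2/89172 ≈ 0.55922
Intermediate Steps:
Z(p) = 9 (Z(p) = 9 - 1*0 = 9 + 0 = 9)
L = 45 (L = -9 + 3*(6*3) = -9 + 3*18 = -9 + 54 = 45)
E(v, k) = sqrt(9 + k)
n(t, u) = 228 - sqrt(9 + t) (n(t, u) = 3 - (-5*45 + sqrt(9 + t)) = 3 - (-225 + sqrt(9 + t)) = 3 + (225 - sqrt(9 + t)) = 228 - sqrt(9 + t))
G(n(x, -9))/89172 = (228 - sqrt(9 + 13))**2/89172 = (228 - sqrt(22))**2*(1/89172) = (228 - sqrt(22))**2/89172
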